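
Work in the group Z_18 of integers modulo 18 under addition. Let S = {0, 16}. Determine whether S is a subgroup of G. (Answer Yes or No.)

No

16 ∈ S but its inverse 2 ∉ S, so S is not a subgroup.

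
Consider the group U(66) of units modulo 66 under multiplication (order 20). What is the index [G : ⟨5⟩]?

2

|⟨5⟩| = 10 and |G| = 20.
By Lagrange, [G : H] = |G|/|H| = 20/10 = 2.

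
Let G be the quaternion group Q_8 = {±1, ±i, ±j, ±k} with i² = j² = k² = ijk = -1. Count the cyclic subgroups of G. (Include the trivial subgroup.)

Each element a generates a cyclic subgroup ⟨a⟩; distinct elements may generate the same one (a cyclic group of order d has φ(d) generators).
Cyclic subgroups by order — order 1: 1; order 2: 1; order 4: 3.
Total: 5.

5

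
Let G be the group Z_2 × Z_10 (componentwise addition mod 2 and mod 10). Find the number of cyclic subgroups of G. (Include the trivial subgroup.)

8

A cyclic subgroup of order d is generated by each of its φ(d) elements of order d, so the cyclic subgroups of order d number (#elements of order d)/φ(d).
Cyclic subgroups by order — order 1: 1; order 2: 3; order 5: 1; order 10: 3.
Total: 8.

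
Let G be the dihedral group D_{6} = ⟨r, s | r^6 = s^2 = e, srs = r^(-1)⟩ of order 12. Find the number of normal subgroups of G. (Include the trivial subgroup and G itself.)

7

G has 16 subgroups. Checking conjugation-invariance by order — order 1: 1/1 normal; order 2: 1/7 normal; order 3: 1/1 normal; order 4: 0/3 normal; order 6: 3/3 normal; order 12: 1/1 normal.
Total normal subgroups: 7.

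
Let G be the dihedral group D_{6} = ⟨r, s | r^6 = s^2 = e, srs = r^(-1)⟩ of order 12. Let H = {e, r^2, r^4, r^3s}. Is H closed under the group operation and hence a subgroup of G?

No

Closure fails: r^4 · r^3s = rs ∉ H. So H is not a subgroup.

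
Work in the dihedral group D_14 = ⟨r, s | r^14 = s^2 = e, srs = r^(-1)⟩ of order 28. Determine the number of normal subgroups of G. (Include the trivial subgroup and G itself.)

7

G has 28 subgroups. Checking conjugation-invariance by order — order 1: 1/1 normal; order 2: 1/15 normal; order 4: 0/7 normal; order 7: 1/1 normal; order 14: 3/3 normal; order 28: 1/1 normal.
Total normal subgroups: 7.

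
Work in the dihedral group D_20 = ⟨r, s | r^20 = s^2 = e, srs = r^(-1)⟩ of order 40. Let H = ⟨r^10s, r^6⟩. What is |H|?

20

|⟨r^10s⟩| = 2 and |⟨r^6⟩| = 10, so |H| is a multiple of lcm(2, 10) = 10 and divides |G| = 40.
Closing under the operation: H = {e, r^2, r^4, r^6, r^8, r^10, r^12, r^14, r^16, r^18, s, r^2s, r^4s, r^6s, r^8s, r^10s, r^12s, r^14s, r^16s, r^18s}, so |H| = 20.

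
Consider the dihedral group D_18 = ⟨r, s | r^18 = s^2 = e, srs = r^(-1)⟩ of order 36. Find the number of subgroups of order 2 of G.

|G| = 36 and 2 | 36, so subgroups of order 2 are possible by Lagrange.
The subgroups of order 2 are: {e, r^10s}; {e, r^11s}; {e, r^12s}; {e, r^13s}; … (19 in all).
So G has 19 subgroups of order 2.

19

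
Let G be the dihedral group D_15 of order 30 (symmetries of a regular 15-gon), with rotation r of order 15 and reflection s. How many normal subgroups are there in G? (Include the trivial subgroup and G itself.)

5

G has 28 subgroups. Checking conjugation-invariance by order — order 1: 1/1 normal; order 2: 0/15 normal; order 3: 1/1 normal; order 5: 1/1 normal; order 6: 0/5 normal; order 10: 0/3 normal; order 15: 1/1 normal; order 30: 1/1 normal.
Total normal subgroups: 5.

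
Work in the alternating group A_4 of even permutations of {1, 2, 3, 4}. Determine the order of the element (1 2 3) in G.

Computing powers of (1 2 3): the smallest k with ((1 2 3))^k = e is k = 3.

3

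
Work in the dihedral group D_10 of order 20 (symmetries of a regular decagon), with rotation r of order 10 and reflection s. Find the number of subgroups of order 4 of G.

|G| = 20 and 4 | 20, so subgroups of order 4 are possible by Lagrange.
The subgroups of order 4 are: {e, r^5, r^2s, r^7s}; {e, r^5, r^3s, r^8s}; {e, r^5, r^4s, r^9s}; {e, r^5, s, r^5s}; … (5 in all).
So G has 5 subgroups of order 4.

5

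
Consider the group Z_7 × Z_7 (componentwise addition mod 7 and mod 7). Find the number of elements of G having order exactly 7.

An element (a,b) has order lcm(ord(a), ord(b)); count pairs with lcm equal to 7.
Enumerating gives 48 such elements.

48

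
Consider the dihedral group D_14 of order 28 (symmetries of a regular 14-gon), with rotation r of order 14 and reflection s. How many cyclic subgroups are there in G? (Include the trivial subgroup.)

Group the elements of G by the cyclic subgroup they generate; each cyclic subgroup of order d accounts for φ(d) elements.
Cyclic subgroups by order — order 1: 1; order 2: 15; order 7: 1; order 14: 1.
Total: 18.

18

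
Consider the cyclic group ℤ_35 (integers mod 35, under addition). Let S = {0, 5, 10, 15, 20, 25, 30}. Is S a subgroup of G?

|S| = 7 divides |G| = 35, consistent with Lagrange.
S contains the identity, every element's inverse is in S, and S is closed under +: it is a subgroup.
In fact S = ⟨20⟩.

Yes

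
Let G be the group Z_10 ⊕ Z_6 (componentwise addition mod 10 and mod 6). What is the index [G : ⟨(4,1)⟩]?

2

|⟨(4,1)⟩| = 30 and |G| = 60.
By Lagrange, [G : H] = |G|/|H| = 60/30 = 2.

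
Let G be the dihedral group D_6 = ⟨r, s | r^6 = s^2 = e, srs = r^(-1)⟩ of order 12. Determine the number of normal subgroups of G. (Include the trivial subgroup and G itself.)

7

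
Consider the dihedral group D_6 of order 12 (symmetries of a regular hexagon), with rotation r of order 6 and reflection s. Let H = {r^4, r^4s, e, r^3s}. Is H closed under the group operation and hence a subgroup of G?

r^4 ∈ H but its inverse r^2 ∉ H, so H is not a subgroup.

No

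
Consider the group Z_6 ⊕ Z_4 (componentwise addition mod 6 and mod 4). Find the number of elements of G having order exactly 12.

8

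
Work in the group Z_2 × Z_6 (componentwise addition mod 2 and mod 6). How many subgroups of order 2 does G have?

3

|G| = 12 and 2 | 12, so subgroups of order 2 are possible by Lagrange.
The subgroups of order 2 are: {(0,0), (0,3)}; {(0,0), (1,0)}; {(0,0), (1,3)}.
So G has 3 subgroups of order 2.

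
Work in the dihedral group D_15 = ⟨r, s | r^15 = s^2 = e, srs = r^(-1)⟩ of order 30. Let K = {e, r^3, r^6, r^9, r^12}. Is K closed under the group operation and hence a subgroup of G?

|K| = 5 divides |G| = 30, consistent with Lagrange.
K contains the identity, every element's inverse is in K, and K is closed under ·: it is a subgroup.
In fact K = ⟨r^9⟩.

Yes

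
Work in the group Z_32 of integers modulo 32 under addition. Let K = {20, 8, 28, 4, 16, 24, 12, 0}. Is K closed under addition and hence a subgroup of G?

|K| = 8 divides |G| = 32, consistent with Lagrange.
K contains the identity, every element's inverse is in K, and K is closed under +: it is a subgroup.
In fact K = ⟨4⟩.

Yes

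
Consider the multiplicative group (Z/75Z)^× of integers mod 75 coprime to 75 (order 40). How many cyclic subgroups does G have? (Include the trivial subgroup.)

Each element a generates a cyclic subgroup ⟨a⟩; distinct elements may generate the same one (a cyclic group of order d has φ(d) generators).
Cyclic subgroups by order — order 1: 1; order 2: 3; order 4: 2; order 5: 1; order 10: 3; order 20: 2.
Total: 12.

12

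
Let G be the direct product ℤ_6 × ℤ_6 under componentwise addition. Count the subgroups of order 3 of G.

|G| = 36 and 3 | 36, so subgroups of order 3 are possible by Lagrange.
The subgroups of order 3 are: {(0,0), (0,2), (0,4)}; {(0,0), (2,0), (4,0)}; {(0,0), (2,2), (4,4)}; {(0,0), (2,4), (4,2)}.
So G has 4 subgroups of order 3.

4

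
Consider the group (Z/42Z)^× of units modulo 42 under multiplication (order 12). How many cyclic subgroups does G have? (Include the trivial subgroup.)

8

Group the elements of G by the cyclic subgroup they generate; each cyclic subgroup of order d accounts for φ(d) elements.
Cyclic subgroups by order — order 1: 1; order 2: 3; order 3: 1; order 6: 3.
Total: 8.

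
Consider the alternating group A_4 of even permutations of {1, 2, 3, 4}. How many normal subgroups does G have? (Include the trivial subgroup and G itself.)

3

G has 10 subgroups. Checking conjugation-invariance by order — order 1: 1/1 normal; order 2: 0/3 normal; order 3: 0/4 normal; order 4: 1/1 normal; order 12: 1/1 normal.
Total normal subgroups: 3.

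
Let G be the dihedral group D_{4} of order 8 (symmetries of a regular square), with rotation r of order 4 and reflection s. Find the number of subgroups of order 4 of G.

3

|G| = 8 and 4 | 8, so subgroups of order 4 are possible by Lagrange.
The subgroups of order 4 are: {e, r, r^2, r^3}; {e, r^2, s, r^2s}; {e, r^2, rs, r^3s}.
So G has 3 subgroups of order 4.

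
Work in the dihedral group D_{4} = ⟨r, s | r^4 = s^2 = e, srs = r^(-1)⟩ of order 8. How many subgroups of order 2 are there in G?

5

|G| = 8 and 2 | 8, so subgroups of order 2 are possible by Lagrange.
The subgroups of order 2 are: {e, r^2}; {e, r^2s}; {e, r^3s}; {e, rs}; … (5 in all).
So G has 5 subgroups of order 2.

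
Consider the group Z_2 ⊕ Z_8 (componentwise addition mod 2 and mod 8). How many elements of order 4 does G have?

An element (a,b) has order lcm(ord(a), ord(b)); count pairs with lcm equal to 4.
Enumerating gives 4 such elements.

4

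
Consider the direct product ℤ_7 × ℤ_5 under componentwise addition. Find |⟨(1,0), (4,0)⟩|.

|⟨(1,0)⟩| = 7 and |⟨(4,0)⟩| = 7, so |H| is a multiple of lcm(7, 7) = 7 and divides |G| = 35.
Closing under the operation: H = {(0,0), (1,0), (2,0), (3,0), (4,0), (5,0), (6,0)}, so |H| = 7.

7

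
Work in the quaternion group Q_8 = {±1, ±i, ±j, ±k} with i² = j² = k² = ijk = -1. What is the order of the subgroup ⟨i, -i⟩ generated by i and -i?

|⟨i⟩| = 4 and |⟨-i⟩| = 4, so |H| is a multiple of lcm(4, 4) = 4 and divides |G| = 8.
Closing under the operation: H = {1, -1, i, -i}, so |H| = 4.

4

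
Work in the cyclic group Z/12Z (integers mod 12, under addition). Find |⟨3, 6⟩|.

4

|⟨3⟩| = 4 and |⟨6⟩| = 2, so |H| is a multiple of lcm(4, 2) = 4 and divides |G| = 12.
Closing under the operation: H = {0, 3, 6, 9}, so |H| = 4.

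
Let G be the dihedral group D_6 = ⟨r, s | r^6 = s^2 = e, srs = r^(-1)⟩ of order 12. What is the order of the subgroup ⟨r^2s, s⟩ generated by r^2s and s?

|⟨r^2s⟩| = 2 and |⟨s⟩| = 2, so |H| is a multiple of lcm(2, 2) = 2 and divides |G| = 12.
Closing under the operation: H = {e, r^2, r^4, s, r^2s, r^4s}, so |H| = 6.

6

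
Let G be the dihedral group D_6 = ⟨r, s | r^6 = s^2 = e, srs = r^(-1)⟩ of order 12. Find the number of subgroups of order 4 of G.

3

|G| = 12 and 4 | 12, so subgroups of order 4 are possible by Lagrange.
The subgroups of order 4 are: {e, r^3, r^2s, r^5s}; {e, r^3, s, r^3s}; {e, r^3, rs, r^4s}.
So G has 3 subgroups of order 4.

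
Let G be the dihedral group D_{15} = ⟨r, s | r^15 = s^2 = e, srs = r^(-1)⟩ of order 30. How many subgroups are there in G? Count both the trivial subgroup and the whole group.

28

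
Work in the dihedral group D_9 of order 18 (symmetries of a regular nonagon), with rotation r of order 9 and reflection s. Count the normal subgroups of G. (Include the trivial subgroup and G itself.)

G has 16 subgroups. Checking conjugation-invariance by order — order 1: 1/1 normal; order 2: 0/9 normal; order 3: 1/1 normal; order 6: 0/3 normal; order 9: 1/1 normal; order 18: 1/1 normal.
Total normal subgroups: 4.

4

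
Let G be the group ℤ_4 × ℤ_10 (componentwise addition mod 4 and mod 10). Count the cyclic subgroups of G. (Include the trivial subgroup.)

12

A cyclic subgroup of order d is generated by each of its φ(d) elements of order d, so the cyclic subgroups of order d number (#elements of order d)/φ(d).
Cyclic subgroups by order — order 1: 1; order 2: 3; order 4: 2; order 5: 1; order 10: 3; order 20: 2.
Total: 12.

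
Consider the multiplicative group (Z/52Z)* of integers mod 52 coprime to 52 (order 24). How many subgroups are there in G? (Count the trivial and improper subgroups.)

|G| = 24, so by Lagrange every subgroup order divides 24. Divisors: 1, 2, 3, 4, 6, 8, 12, 24.
Subgroups by order — order 1: 1; order 2: 3; order 3: 1; order 4: 3; order 6: 3; order 8: 1; order 12: 3; order 24: 1.
Total: 1 + 3 + 1 + 3 + 3 + 1 + 3 + 1 = 16.

16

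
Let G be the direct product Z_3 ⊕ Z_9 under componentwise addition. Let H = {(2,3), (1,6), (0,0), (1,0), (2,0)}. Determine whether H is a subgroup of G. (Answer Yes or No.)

No

|H| = 5 does not divide |G| = 27, so by Lagrange H is not a subgroup.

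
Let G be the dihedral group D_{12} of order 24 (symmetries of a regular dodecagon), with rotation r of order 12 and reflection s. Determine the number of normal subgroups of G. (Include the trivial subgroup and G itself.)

9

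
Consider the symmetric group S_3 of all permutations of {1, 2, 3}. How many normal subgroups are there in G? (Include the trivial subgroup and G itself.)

3

G has 6 subgroups. Checking conjugation-invariance by order — order 1: 1/1 normal; order 2: 0/3 normal; order 3: 1/1 normal; order 6: 1/1 normal.
Total normal subgroups: 3.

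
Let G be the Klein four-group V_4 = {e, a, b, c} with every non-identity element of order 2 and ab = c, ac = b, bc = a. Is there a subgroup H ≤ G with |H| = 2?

Yes

2 | 4. A subgroup of order 2 is {e, a}.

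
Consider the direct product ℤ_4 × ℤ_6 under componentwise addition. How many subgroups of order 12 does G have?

3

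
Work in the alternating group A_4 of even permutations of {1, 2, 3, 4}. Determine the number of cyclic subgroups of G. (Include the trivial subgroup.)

Each element a generates a cyclic subgroup ⟨a⟩; distinct elements may generate the same one (a cyclic group of order d has φ(d) generators).
Cyclic subgroups by order — order 1: 1; order 2: 3; order 3: 4.
Total: 8.

8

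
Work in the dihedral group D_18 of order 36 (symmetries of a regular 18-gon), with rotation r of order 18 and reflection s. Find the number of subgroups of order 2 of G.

|G| = 36 and 2 | 36, so subgroups of order 2 are possible by Lagrange.
The subgroups of order 2 are: {e, r^10s}; {e, r^11s}; {e, r^12s}; {e, r^13s}; … (19 in all).
So G has 19 subgroups of order 2.

19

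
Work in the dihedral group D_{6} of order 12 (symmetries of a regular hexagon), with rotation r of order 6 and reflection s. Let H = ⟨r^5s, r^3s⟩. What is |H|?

6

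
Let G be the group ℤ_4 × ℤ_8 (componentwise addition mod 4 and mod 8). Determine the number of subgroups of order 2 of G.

3

|G| = 32 and 2 | 32, so subgroups of order 2 are possible by Lagrange.
The subgroups of order 2 are: {(0,0), (0,4)}; {(0,0), (2,0)}; {(0,0), (2,4)}.
So G has 3 subgroups of order 2.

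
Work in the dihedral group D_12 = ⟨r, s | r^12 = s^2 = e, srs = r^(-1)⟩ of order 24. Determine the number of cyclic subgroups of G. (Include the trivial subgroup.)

18

A cyclic subgroup of order d is generated by each of its φ(d) elements of order d, so the cyclic subgroups of order d number (#elements of order d)/φ(d).
Cyclic subgroups by order — order 1: 1; order 2: 13; order 3: 1; order 4: 1; order 6: 1; order 12: 1.
Total: 18.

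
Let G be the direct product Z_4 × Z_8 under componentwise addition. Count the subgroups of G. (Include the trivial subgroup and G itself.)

22

|G| = 32, so by Lagrange every subgroup order divides 32. Divisors: 1, 2, 4, 8, 16, 32.
Subgroups by order — order 1: 1; order 2: 3; order 4: 7; order 8: 7; order 16: 3; order 32: 1.
Total: 1 + 3 + 7 + 7 + 3 + 1 = 22.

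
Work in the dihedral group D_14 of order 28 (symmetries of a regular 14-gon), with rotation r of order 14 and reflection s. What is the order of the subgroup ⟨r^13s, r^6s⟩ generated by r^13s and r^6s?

|⟨r^13s⟩| = 2 and |⟨r^6s⟩| = 2, so |H| is a multiple of lcm(2, 2) = 2 and divides |G| = 28.
Closing under the operation: H = {e, r^7, r^6s, r^13s}, so |H| = 4.

4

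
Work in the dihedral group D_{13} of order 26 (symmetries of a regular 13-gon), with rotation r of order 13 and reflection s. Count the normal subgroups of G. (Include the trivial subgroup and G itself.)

3

G has 16 subgroups. Checking conjugation-invariance by order — order 1: 1/1 normal; order 2: 0/13 normal; order 13: 1/1 normal; order 26: 1/1 normal.
Total normal subgroups: 3.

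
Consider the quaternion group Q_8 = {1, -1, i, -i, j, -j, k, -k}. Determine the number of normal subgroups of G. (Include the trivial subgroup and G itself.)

6

G has 6 subgroups. Checking conjugation-invariance by order — order 1: 1/1 normal; order 2: 1/1 normal; order 4: 3/3 normal; order 8: 1/1 normal.
Total normal subgroups: 6.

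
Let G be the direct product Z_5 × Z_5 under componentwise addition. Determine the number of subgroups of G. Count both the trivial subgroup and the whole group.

8

|G| = 25, so by Lagrange every subgroup order divides 25. Divisors: 1, 5, 25.
Subgroups by order — order 1: 1; order 5: 6; order 25: 1.
Total: 1 + 6 + 1 = 8.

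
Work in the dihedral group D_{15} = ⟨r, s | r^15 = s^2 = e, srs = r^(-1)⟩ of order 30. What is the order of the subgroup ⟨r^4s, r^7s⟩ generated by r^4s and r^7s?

|⟨r^4s⟩| = 2 and |⟨r^7s⟩| = 2, so |H| is a multiple of lcm(2, 2) = 2 and divides |G| = 30.
Closing under the operation: H = {e, r^3, r^6, r^9, r^12, rs, r^4s, r^7s, r^10s, r^13s}, so |H| = 10.

10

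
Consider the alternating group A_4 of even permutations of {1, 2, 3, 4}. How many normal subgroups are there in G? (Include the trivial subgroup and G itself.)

3

G has 10 subgroups. Checking conjugation-invariance by order — order 1: 1/1 normal; order 2: 0/3 normal; order 3: 0/4 normal; order 4: 1/1 normal; order 12: 1/1 normal.
Total normal subgroups: 3.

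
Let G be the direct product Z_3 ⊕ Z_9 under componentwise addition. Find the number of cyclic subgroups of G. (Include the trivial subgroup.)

Each element a generates a cyclic subgroup ⟨a⟩; distinct elements may generate the same one (a cyclic group of order d has φ(d) generators).
Cyclic subgroups by order — order 1: 1; order 3: 4; order 9: 3.
Total: 8.

8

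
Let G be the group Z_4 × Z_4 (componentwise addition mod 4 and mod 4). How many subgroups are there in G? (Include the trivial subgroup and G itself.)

15

|G| = 16, so by Lagrange every subgroup order divides 16. Divisors: 1, 2, 4, 8, 16.
Subgroups by order — order 1: 1; order 2: 3; order 4: 7; order 8: 3; order 16: 1.
Total: 1 + 3 + 7 + 3 + 1 = 15.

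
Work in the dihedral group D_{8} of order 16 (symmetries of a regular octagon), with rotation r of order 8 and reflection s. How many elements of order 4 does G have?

2

The elements of order 4 are: r^2, r^6.
That's 2.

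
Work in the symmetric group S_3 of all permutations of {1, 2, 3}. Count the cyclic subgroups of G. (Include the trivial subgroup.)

A cyclic subgroup of order d is generated by each of its φ(d) elements of order d, so the cyclic subgroups of order d number (#elements of order d)/φ(d).
Cyclic subgroups by order — order 1: 1; order 2: 3; order 3: 1.
Total: 5.

5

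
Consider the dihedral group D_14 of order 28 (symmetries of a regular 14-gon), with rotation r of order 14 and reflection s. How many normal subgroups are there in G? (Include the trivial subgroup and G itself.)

7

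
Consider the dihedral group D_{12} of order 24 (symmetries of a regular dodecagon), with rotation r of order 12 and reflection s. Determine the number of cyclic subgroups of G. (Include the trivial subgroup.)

18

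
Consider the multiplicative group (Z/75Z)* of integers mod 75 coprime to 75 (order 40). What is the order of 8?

Compute successive powers of 8 mod 75: 8, 64, 62, 46, 68, 19, 2, 16, …; 8^20 ≡ 1 (mod 75).
So |⟨8⟩| = 20.

20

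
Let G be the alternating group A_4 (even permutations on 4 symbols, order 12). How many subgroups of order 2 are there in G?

|G| = 12 and 2 | 12, so subgroups of order 2 are possible by Lagrange.
The subgroups of order 2 are: {e, (1 2)(3 4)}; {e, (1 3)(2 4)}; {e, (1 4)(2 3)}.
So G has 3 subgroups of order 2.

3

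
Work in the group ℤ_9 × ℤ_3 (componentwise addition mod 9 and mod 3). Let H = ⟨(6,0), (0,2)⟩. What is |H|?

|⟨(6,0)⟩| = 3 and |⟨(0,2)⟩| = 3, so |H| is a multiple of lcm(3, 3) = 3 and divides |G| = 27.
Closing under the operation: H = {(0,0), (0,1), (0,2), (3,0), (3,1), (3,2), (6,0), (6,1), (6,2)}, so |H| = 9.

9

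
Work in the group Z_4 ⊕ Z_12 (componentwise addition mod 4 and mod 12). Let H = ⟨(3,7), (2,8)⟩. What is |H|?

|⟨(3,7)⟩| = 12 and |⟨(2,8)⟩| = 6, so |H| is a multiple of lcm(12, 6) = 12 and divides |G| = 48.
Closing under the operation: H = {(0,0), (0,2), (0,4), (0,6), (0,8), (0,10), (1,1), (1,3), (1,5), (1,7), (1,9), (1,11), (2,0), (2,2), (2,4), (2,6), (2,8), (2,10), (3,1), (3,3), (3,5), (3,7), (3,9), (3,11)}, so |H| = 24.

24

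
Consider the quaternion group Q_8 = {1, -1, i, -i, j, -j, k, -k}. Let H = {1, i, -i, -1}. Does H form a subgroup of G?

|H| = 4 divides |G| = 8, consistent with Lagrange.
H contains the identity, every element's inverse is in H, and H is closed under ·: it is a subgroup.
In fact H = ⟨-i⟩.

Yes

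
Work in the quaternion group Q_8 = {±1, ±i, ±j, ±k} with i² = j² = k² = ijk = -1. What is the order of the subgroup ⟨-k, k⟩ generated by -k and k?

4

|⟨-k⟩| = 4 and |⟨k⟩| = 4, so |H| is a multiple of lcm(4, 4) = 4 and divides |G| = 8.
Closing under the operation: H = {1, -1, k, -k}, so |H| = 4.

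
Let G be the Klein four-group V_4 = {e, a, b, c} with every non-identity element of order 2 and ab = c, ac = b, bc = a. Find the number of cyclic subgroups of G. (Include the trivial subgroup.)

4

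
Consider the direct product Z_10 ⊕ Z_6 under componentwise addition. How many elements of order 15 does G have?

8

An element (a,b) has order lcm(ord(a), ord(b)); count pairs with lcm equal to 15.
Enumerating gives 8 such elements.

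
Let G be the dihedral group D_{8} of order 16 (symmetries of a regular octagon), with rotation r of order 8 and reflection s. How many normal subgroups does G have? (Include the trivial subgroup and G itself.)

G has 19 subgroups. Checking conjugation-invariance by order — order 1: 1/1 normal; order 2: 1/9 normal; order 4: 1/5 normal; order 8: 3/3 normal; order 16: 1/1 normal.
Total normal subgroups: 7.

7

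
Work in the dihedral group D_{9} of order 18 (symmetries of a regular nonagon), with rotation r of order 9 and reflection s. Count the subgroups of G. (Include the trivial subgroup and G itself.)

|G| = 18, so by Lagrange every subgroup order divides 18. Divisors: 1, 2, 3, 6, 9, 18.
Subgroups by order — order 1: 1; order 2: 9; order 3: 1; order 6: 3; order 9: 1; order 18: 1.
Total: 1 + 9 + 1 + 3 + 1 + 1 = 16.

16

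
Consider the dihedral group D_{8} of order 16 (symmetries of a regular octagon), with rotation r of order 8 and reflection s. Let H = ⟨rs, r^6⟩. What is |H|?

8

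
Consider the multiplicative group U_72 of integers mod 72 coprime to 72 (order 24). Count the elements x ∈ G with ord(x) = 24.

No element of G has order 24 (even though 24 | 24).

0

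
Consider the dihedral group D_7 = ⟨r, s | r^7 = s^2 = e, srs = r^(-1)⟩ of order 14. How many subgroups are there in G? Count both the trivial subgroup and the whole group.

|G| = 14, so by Lagrange every subgroup order divides 14. Divisors: 1, 2, 7, 14.
Subgroups by order — order 1: 1; order 2: 7; order 7: 1; order 14: 1.
Total: 1 + 7 + 1 + 1 = 10.

10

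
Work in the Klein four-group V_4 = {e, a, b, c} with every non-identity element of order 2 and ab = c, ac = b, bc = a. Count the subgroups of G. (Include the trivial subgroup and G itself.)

5

|G| = 4, so by Lagrange every subgroup order divides 4. Divisors: 1, 2, 4.
Subgroups by order — order 1: 1; order 2: 3; order 4: 1.
Total: 1 + 3 + 1 = 5.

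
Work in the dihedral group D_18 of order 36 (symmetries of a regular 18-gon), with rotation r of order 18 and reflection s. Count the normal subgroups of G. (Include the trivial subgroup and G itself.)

9

G has 45 subgroups. Checking conjugation-invariance by order — order 1: 1/1 normal; order 2: 1/19 normal; order 3: 1/1 normal; order 4: 0/9 normal; order 6: 1/7 normal; order 9: 1/1 normal; order 12: 0/3 normal; order 18: 3/3 normal; order 36: 1/1 normal.
Total normal subgroups: 9.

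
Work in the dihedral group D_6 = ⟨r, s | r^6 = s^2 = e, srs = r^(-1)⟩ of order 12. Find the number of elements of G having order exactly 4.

No element of G has order 4 (even though 4 | 12).

0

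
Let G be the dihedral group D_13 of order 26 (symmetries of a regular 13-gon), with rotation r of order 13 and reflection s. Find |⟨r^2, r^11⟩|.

13

|⟨r^2⟩| = 13 and |⟨r^11⟩| = 13, so |H| is a multiple of lcm(13, 13) = 13 and divides |G| = 26.
Closing under the operation: H = {e, r, r^2, r^3, r^4, r^5, r^6, r^7, r^8, r^9, r^10, r^11, r^12}, so |H| = 13.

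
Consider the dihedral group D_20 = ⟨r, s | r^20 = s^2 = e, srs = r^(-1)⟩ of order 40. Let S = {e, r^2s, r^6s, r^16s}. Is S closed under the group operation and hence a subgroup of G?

No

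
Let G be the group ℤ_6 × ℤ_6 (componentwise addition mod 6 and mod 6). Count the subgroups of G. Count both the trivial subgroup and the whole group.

|G| = 36, so by Lagrange every subgroup order divides 36. Divisors: 1, 2, 3, 4, 6, 9, 12, 18, 36.
Subgroups by order — order 1: 1; order 2: 3; order 3: 4; order 4: 1; order 6: 12; order 9: 1; order 12: 4; order 18: 3; order 36: 1.
Total: 1 + 3 + 4 + 1 + 12 + 1 + 4 + 3 + 1 = 30.

30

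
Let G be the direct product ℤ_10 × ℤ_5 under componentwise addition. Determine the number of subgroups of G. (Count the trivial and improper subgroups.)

|G| = 50, so by Lagrange every subgroup order divides 50. Divisors: 1, 2, 5, 10, 25, 50.
Subgroups by order — order 1: 1; order 2: 1; order 5: 6; order 10: 6; order 25: 1; order 50: 1.
Total: 1 + 1 + 6 + 6 + 1 + 1 = 16.

16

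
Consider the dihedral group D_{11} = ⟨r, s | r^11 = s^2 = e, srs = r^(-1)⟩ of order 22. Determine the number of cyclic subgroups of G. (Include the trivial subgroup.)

A cyclic subgroup of order d is generated by each of its φ(d) elements of order d, so the cyclic subgroups of order d number (#elements of order d)/φ(d).
Cyclic subgroups by order — order 1: 1; order 2: 11; order 11: 1.
Total: 13.

13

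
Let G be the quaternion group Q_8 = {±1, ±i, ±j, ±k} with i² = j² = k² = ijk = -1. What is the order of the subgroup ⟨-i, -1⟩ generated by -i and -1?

4

|⟨-i⟩| = 4 and |⟨-1⟩| = 2, so |H| is a multiple of lcm(4, 2) = 4 and divides |G| = 8.
Closing under the operation: H = {1, -1, i, -i}, so |H| = 4.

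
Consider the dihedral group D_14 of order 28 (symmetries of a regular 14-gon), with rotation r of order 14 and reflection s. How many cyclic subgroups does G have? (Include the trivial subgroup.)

A cyclic subgroup of order d is generated by each of its φ(d) elements of order d, so the cyclic subgroups of order d number (#elements of order d)/φ(d).
Cyclic subgroups by order — order 1: 1; order 2: 15; order 7: 1; order 14: 1.
Total: 18.

18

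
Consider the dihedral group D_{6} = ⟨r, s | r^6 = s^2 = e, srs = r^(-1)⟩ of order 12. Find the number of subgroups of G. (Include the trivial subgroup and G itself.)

|G| = 12, so by Lagrange every subgroup order divides 12. Divisors: 1, 2, 3, 4, 6, 12.
Subgroups by order — order 1: 1; order 2: 7; order 3: 1; order 4: 3; order 6: 3; order 12: 1.
Total: 1 + 7 + 1 + 3 + 3 + 1 = 16.

16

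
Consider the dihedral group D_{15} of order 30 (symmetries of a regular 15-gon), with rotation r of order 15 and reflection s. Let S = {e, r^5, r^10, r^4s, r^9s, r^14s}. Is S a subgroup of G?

|S| = 6 divides |G| = 30, consistent with Lagrange.
S contains the identity, every element's inverse is in S, and S is closed under ·: it is a subgroup.

Yes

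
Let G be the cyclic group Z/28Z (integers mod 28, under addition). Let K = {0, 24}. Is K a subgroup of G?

No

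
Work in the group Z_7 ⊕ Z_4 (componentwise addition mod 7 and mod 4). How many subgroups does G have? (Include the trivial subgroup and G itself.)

|G| = 28, so by Lagrange every subgroup order divides 28. Divisors: 1, 2, 4, 7, 14, 28.
Subgroups by order — order 1: 1; order 2: 1; order 4: 1; order 7: 1; order 14: 1; order 28: 1.
Total: 1 + 1 + 1 + 1 + 1 + 1 = 6.

6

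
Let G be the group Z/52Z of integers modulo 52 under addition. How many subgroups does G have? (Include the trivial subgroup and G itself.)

6

Subgroups of the cyclic group Z/52Z correspond bijectively to divisors of 52.
Divisors of 52: 1, 2, 4, 13, 26, 52.
So Z/52Z has 6 subgroups.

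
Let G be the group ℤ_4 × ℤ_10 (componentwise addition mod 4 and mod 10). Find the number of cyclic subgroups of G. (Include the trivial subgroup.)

12

Group the elements of G by the cyclic subgroup they generate; each cyclic subgroup of order d accounts for φ(d) elements.
Cyclic subgroups by order — order 1: 1; order 2: 3; order 4: 2; order 5: 1; order 10: 3; order 20: 2.
Total: 12.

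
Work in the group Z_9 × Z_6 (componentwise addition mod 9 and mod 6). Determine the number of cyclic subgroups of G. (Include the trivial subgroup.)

A cyclic subgroup of order d is generated by each of its φ(d) elements of order d, so the cyclic subgroups of order d number (#elements of order d)/φ(d).
Cyclic subgroups by order — order 1: 1; order 2: 1; order 3: 4; order 6: 4; order 9: 3; order 18: 3.
Total: 16.

16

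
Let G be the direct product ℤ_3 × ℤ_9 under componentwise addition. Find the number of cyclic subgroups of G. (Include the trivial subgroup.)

8

Group the elements of G by the cyclic subgroup they generate; each cyclic subgroup of order d accounts for φ(d) elements.
Cyclic subgroups by order — order 1: 1; order 3: 4; order 9: 3.
Total: 8.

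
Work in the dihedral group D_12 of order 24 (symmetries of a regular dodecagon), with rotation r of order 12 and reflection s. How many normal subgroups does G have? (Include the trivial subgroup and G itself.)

G has 34 subgroups. Checking conjugation-invariance by order — order 1: 1/1 normal; order 2: 1/13 normal; order 3: 1/1 normal; order 4: 1/7 normal; order 6: 1/5 normal; order 8: 0/3 normal; order 12: 3/3 normal; order 24: 1/1 normal.
Total normal subgroups: 9.

9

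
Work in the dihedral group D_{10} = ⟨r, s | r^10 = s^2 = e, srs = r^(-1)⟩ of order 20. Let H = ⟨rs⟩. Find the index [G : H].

|⟨rs⟩| = 2 and |G| = 20.
By Lagrange, [G : H] = |G|/|H| = 20/2 = 10.

10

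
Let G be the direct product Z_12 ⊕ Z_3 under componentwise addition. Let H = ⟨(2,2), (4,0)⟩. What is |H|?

|⟨(2,2)⟩| = 6 and |⟨(4,0)⟩| = 3, so |H| is a multiple of lcm(6, 3) = 6 and divides |G| = 36.
Closing under the operation: H = {(0,0), (0,1), (0,2), (2,0), (2,1), (2,2), (4,0), (4,1), (4,2), (6,0), (6,1), (6,2), (8,0), (8,1), (8,2), (10,0), (10,1), (10,2)}, so |H| = 18.

18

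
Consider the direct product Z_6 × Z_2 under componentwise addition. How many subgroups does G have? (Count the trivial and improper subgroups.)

10

|G| = 12, so by Lagrange every subgroup order divides 12. Divisors: 1, 2, 3, 4, 6, 12.
Subgroups by order — order 1: 1; order 2: 3; order 3: 1; order 4: 1; order 6: 3; order 12: 1.
Total: 1 + 3 + 1 + 1 + 3 + 1 = 10.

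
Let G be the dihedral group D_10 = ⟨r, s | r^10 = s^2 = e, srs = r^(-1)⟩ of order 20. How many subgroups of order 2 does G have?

11

|G| = 20 and 2 | 20, so subgroups of order 2 are possible by Lagrange.
The subgroups of order 2 are: {e, r^2s}; {e, r^3s}; {e, r^4s}; {e, r^5}; … (11 in all).
So G has 11 subgroups of order 2.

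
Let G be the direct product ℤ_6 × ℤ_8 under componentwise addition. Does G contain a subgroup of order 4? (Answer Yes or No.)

4 | 48. A subgroup of order 4 is {(0,0), (0,2), (0,4), (0,6)}.

Yes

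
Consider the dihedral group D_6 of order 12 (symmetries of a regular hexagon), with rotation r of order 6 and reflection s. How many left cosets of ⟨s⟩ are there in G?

|⟨s⟩| = 2 and |G| = 12.
By Lagrange, [G : H] = |G|/|H| = 12/2 = 6.

6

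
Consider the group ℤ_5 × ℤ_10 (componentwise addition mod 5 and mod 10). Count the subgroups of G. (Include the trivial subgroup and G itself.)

|G| = 50, so by Lagrange every subgroup order divides 50. Divisors: 1, 2, 5, 10, 25, 50.
Subgroups by order — order 1: 1; order 2: 1; order 5: 6; order 10: 6; order 25: 1; order 50: 1.
Total: 1 + 1 + 6 + 6 + 1 + 1 = 16.

16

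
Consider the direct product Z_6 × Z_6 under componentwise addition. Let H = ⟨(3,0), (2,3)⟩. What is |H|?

|⟨(3,0)⟩| = 2 and |⟨(2,3)⟩| = 6, so |H| is a multiple of lcm(2, 6) = 6 and divides |G| = 36.
Closing under the operation: H = {(0,0), (0,3), (1,0), (1,3), (2,0), (2,3), (3,0), (3,3), (4,0), (4,3), (5,0), (5,3)}, so |H| = 12.

12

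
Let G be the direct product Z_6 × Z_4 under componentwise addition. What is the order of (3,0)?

2

The order of (3,0) in Z_6 × Z_4 is lcm(ord(3) in Z_6, ord(0) in Z_4).
ord(3) = 2 and ord(0) = 1, so |⟨(3,0)⟩| = lcm(2, 1) = 2.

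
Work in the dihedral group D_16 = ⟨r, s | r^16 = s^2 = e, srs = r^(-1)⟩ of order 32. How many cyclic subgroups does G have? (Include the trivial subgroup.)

21

Group the elements of G by the cyclic subgroup they generate; each cyclic subgroup of order d accounts for φ(d) elements.
Cyclic subgroups by order — order 1: 1; order 2: 17; order 4: 1; order 8: 1; order 16: 1.
Total: 21.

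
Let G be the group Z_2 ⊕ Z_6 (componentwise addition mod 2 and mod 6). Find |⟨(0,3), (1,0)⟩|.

4

|⟨(0,3)⟩| = 2 and |⟨(1,0)⟩| = 2, so |H| is a multiple of lcm(2, 2) = 2 and divides |G| = 12.
Closing under the operation: H = {(0,0), (0,3), (1,0), (1,3)}, so |H| = 4.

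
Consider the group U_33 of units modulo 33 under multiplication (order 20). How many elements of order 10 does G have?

12

Enumerating element orders in G gives 12 elements of order 10.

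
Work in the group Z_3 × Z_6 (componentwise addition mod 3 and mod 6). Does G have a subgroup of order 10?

No

10 does not divide |G| = 18, so by Lagrange no subgroup of order 10 exists.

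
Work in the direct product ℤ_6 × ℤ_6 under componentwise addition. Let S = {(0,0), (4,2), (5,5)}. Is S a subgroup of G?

No

(5,5) ∈ S but its inverse (1,1) ∉ S, so S is not a subgroup.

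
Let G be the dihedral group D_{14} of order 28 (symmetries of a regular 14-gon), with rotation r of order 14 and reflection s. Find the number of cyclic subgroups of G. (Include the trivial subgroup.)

18

Each element a generates a cyclic subgroup ⟨a⟩; distinct elements may generate the same one (a cyclic group of order d has φ(d) generators).
Cyclic subgroups by order — order 1: 1; order 2: 15; order 7: 1; order 14: 1.
Total: 18.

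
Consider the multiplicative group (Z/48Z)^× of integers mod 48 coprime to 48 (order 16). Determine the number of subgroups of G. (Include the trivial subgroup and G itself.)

27

|G| = 16, so by Lagrange every subgroup order divides 16. Divisors: 1, 2, 4, 8, 16.
Subgroups by order — order 1: 1; order 2: 7; order 4: 11; order 8: 7; order 16: 1.
Total: 1 + 7 + 11 + 7 + 1 = 27.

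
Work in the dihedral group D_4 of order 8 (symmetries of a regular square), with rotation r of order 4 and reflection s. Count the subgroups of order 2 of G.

5

|G| = 8 and 2 | 8, so subgroups of order 2 are possible by Lagrange.
The subgroups of order 2 are: {e, r^2}; {e, r^2s}; {e, r^3s}; {e, rs}; … (5 in all).
So G has 5 subgroups of order 2.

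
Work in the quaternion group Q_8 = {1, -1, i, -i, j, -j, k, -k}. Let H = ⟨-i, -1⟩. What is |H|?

|⟨-i⟩| = 4 and |⟨-1⟩| = 2, so |H| is a multiple of lcm(4, 2) = 4 and divides |G| = 8.
Closing under the operation: H = {1, -1, i, -i}, so |H| = 4.

4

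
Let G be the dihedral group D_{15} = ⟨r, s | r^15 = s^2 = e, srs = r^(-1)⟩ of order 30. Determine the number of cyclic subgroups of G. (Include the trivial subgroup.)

19

A cyclic subgroup of order d is generated by each of its φ(d) elements of order d, so the cyclic subgroups of order d number (#elements of order d)/φ(d).
Cyclic subgroups by order — order 1: 1; order 2: 15; order 3: 1; order 5: 1; order 15: 1.
Total: 19.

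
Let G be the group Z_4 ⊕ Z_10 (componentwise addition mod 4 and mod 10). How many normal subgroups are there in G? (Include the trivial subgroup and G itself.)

G is abelian, so every subgroup is normal.
G has 16 subgroups in total, hence 16 normal subgroups.

16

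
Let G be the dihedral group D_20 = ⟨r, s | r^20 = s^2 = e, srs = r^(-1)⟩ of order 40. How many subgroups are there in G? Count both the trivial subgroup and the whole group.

48

|G| = 40, so by Lagrange every subgroup order divides 40. Divisors: 1, 2, 4, 5, 8, 10, 20, 40.
Subgroups by order — order 1: 1; order 2: 21; order 4: 11; order 5: 1; order 8: 5; order 10: 5; order 20: 3; order 40: 1.
Total: 1 + 21 + 11 + 1 + 5 + 5 + 3 + 1 = 48.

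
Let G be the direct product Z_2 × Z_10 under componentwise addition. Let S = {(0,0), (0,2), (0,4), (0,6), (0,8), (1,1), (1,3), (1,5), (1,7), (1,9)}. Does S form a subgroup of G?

|S| = 10 divides |G| = 20, consistent with Lagrange.
S contains the identity, every element's inverse is in S, and S is closed under +: it is a subgroup.
In fact S = ⟨(1,1)⟩.

Yes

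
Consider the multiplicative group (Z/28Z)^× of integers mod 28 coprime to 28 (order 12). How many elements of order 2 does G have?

3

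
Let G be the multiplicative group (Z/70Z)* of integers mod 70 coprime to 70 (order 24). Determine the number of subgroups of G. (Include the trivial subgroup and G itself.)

|G| = 24, so by Lagrange every subgroup order divides 24. Divisors: 1, 2, 3, 4, 6, 8, 12, 24.
Subgroups by order — order 1: 1; order 2: 3; order 3: 1; order 4: 3; order 6: 3; order 8: 1; order 12: 3; order 24: 1.
Total: 1 + 3 + 1 + 3 + 3 + 1 + 3 + 1 = 16.

16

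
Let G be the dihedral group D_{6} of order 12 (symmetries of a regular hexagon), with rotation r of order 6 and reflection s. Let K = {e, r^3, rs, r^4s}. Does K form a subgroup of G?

|K| = 4 divides |G| = 12, consistent with Lagrange.
K contains the identity, every element's inverse is in K, and K is closed under ·: it is a subgroup.

Yes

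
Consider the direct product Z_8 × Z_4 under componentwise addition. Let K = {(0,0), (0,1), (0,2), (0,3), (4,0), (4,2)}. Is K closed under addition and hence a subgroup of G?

No

|K| = 6 does not divide |G| = 32, so by Lagrange K is not a subgroup.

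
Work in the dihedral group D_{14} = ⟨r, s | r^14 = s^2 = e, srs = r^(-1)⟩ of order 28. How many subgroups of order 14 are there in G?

3

|G| = 28 and 14 | 28, so subgroups of order 14 are possible by Lagrange.
The subgroups of order 14 are: {e, r, r^2, r^3, r^4, r^5, r^6, r^7, r^8, r^9, r^10, r^11, r^12, r^13}; {e, r^2, r^4, r^6, r^8, r^10, r^12, s, r^2s, r^4s, r^6s, r^8s, r^10s, r^12s}; {e, r^2, r^4, r^6, r^8, r^10, r^12, rs, r^3s, r^5s, r^7s, r^9s, r^11s, r^13s}.
So G has 3 subgroups of order 14.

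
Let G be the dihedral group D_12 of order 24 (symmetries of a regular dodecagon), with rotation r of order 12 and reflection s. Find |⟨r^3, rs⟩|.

8

|⟨r^3⟩| = 4 and |⟨rs⟩| = 2, so |H| is a multiple of lcm(4, 2) = 4 and divides |G| = 24.
Closing under the operation: H = {e, r^3, r^6, r^9, rs, r^4s, r^7s, r^10s}, so |H| = 8.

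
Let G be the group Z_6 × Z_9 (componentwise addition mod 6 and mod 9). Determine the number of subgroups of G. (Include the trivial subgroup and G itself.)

|G| = 54, so by Lagrange every subgroup order divides 54. Divisors: 1, 2, 3, 6, 9, 18, 27, 54.
Subgroups by order — order 1: 1; order 2: 1; order 3: 4; order 6: 4; order 9: 4; order 18: 4; order 27: 1; order 54: 1.
Total: 1 + 1 + 4 + 4 + 4 + 4 + 1 + 1 = 20.

20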